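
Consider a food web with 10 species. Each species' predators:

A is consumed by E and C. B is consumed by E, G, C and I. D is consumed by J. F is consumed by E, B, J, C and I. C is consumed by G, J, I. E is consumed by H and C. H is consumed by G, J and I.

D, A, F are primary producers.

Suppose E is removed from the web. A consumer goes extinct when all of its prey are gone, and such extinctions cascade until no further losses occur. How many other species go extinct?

Remove E.
Round 1: H (all prey gone) → extinct.
No further losses. Total secondary extinctions: 1.

1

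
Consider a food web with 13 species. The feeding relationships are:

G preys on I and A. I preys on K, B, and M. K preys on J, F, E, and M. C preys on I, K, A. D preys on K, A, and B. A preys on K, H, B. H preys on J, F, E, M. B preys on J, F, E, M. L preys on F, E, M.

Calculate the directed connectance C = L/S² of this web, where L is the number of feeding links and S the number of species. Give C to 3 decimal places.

C = 0.172

The web has S = 13 species and L = 29 feeding links.
C = L / S² = 29 / 169 = 0.1716 ≈ 0.172.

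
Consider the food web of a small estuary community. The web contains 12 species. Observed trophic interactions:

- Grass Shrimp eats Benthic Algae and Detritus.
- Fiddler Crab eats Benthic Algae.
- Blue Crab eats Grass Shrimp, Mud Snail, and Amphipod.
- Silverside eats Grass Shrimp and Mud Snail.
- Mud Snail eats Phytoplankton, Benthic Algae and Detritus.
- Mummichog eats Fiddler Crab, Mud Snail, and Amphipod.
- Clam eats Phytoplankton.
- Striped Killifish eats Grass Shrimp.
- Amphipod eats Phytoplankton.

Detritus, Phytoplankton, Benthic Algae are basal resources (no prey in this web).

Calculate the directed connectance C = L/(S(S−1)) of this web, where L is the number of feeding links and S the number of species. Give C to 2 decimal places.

The web has S = 12 species and L = 17 feeding links.
C = L / (S(S−1)) = 17 / 132 = 0.1288 ≈ 0.13.

C = 0.13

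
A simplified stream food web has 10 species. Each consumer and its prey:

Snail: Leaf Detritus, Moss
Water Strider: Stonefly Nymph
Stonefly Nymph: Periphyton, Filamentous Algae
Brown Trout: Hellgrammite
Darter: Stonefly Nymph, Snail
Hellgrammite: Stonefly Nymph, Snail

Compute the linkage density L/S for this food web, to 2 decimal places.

There are L = 10 links among S = 10 species.
L/S = 10/10 = 1.0000 ≈ 1.00.

L/S = 1.00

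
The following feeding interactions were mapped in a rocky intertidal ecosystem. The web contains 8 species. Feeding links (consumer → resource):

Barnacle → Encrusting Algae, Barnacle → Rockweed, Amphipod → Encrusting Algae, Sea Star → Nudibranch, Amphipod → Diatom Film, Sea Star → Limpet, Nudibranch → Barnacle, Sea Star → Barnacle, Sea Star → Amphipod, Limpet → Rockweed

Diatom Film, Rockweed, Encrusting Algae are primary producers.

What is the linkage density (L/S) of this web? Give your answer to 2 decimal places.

L/S = 1.25

There are L = 10 links among S = 8 species.
L/S = 10/8 = 1.2500 ≈ 1.25.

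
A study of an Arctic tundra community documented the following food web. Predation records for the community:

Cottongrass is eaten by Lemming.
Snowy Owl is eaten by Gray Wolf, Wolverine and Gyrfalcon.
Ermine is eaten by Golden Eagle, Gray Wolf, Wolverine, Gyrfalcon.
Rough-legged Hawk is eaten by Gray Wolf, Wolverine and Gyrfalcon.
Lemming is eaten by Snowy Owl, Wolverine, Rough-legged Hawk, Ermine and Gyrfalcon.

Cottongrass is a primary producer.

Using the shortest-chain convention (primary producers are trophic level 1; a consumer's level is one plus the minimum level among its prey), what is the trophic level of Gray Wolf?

Cottongrass is a producer → level 1.
Lemming eats Cottongrass → level 2.
Ermine eats Lemming → level 3.
Gray Wolf eats Ermine → level 4.
No prey of Gray Wolf is below level 3, so 4 is the minimum.

Trophic level 4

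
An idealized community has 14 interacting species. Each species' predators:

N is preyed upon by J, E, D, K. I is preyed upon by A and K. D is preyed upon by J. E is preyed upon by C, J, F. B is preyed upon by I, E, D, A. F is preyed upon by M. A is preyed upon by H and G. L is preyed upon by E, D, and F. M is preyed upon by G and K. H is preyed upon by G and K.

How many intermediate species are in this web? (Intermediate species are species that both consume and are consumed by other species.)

Intermediate species (has both prey and predators): D, E, I, A, F, H, M.
Count: 7.

7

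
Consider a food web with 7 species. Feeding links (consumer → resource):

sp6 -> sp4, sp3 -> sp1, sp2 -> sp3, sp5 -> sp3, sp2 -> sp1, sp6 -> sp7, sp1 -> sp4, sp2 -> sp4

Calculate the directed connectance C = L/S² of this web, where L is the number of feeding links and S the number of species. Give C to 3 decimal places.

The web has S = 7 species and L = 8 feeding links.
C = L / S² = 8 / 49 = 0.1633 ≈ 0.163.

C = 0.163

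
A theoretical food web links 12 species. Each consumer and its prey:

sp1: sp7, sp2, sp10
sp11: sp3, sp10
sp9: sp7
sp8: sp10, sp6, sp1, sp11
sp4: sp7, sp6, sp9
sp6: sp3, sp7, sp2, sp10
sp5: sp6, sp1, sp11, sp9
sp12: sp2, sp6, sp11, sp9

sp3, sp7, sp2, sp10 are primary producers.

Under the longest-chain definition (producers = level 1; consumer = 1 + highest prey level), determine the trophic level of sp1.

Trophic level 2

sp7 is a producer → level 1.
sp1 eats sp7 (level 1); other prey at levels: sp2 1, sp10 1 → level 2.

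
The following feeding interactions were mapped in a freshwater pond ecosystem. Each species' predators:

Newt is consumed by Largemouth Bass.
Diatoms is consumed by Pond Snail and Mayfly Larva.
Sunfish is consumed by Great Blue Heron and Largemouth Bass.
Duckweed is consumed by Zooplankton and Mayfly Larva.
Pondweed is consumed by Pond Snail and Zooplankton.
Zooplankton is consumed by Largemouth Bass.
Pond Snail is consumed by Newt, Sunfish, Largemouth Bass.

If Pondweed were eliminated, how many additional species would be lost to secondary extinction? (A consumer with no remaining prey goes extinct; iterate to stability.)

Remove Pondweed.
Every predator of it retains at least one other prey: Pond Snail still has Diatoms; Zooplankton still has Duckweed.
No consumer loses all prey, so no secondary extinctions occur.

0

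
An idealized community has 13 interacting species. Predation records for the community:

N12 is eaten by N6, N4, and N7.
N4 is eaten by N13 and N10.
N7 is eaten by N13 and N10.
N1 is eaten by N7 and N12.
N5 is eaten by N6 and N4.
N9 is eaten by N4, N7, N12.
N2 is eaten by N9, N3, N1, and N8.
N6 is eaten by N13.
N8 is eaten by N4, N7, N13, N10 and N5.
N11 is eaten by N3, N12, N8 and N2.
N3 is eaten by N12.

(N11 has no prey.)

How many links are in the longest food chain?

5 links

One longest chain: N11 → N2 → N1 → N12 → N7 → N10.
It has 6 species and 5 links.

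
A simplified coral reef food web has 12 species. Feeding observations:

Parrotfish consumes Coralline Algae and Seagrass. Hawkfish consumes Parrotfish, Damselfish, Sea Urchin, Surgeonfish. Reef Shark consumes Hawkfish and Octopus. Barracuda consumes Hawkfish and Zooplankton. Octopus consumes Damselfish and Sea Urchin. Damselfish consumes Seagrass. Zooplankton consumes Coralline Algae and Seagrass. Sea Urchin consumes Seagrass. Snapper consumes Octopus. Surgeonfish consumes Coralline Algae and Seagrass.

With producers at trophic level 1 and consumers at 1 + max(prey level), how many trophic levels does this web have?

Producers (level 1): Seagrass, Coralline Algae.
Seagrass → Sea Urchin → Octopus → Reef Shark gives Reef Shark level 4.
No species has a prey at level 4, so no species reaches level 5.

4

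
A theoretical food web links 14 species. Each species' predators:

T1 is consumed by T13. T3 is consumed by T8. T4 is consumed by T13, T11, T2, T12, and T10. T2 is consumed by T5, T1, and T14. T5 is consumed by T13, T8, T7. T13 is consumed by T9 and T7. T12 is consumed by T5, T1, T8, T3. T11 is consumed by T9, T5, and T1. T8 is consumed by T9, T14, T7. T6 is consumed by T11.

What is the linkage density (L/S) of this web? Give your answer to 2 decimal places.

L/S = 1.86

There are L = 26 links among S = 14 species.
L/S = 26/14 = 1.8571 ≈ 1.86.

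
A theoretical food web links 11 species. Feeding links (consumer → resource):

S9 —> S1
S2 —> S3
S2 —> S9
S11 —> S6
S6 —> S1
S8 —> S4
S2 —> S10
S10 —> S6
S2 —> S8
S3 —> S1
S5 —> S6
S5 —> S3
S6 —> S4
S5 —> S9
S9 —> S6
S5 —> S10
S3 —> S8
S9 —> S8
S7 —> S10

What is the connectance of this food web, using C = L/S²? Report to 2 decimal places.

C = 0.16

The web has S = 11 species and L = 19 feeding links.
C = L / S² = 19 / 121 = 0.1570 ≈ 0.16.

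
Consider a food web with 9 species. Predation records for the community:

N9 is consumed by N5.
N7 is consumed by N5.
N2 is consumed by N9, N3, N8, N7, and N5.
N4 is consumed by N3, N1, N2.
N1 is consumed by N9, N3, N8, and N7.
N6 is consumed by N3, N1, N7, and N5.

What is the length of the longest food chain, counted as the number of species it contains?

One longest chain: N4 → N2 → N7 → N5.
It has 4 species and 3 links.

4 species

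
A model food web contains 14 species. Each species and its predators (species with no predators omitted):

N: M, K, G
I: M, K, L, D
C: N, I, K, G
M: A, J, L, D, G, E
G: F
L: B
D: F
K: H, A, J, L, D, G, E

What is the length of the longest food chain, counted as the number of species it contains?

5 species

One longest chain: C → N → M → L → B.
It has 5 species and 4 links.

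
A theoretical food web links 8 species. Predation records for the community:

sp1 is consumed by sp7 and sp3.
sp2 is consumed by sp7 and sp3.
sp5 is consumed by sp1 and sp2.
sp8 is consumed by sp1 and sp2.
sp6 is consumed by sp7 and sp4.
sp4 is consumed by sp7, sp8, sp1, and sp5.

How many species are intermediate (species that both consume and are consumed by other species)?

5

Intermediate species (has both prey and predators): sp4, sp8, sp5, sp1, sp2.
Count: 5.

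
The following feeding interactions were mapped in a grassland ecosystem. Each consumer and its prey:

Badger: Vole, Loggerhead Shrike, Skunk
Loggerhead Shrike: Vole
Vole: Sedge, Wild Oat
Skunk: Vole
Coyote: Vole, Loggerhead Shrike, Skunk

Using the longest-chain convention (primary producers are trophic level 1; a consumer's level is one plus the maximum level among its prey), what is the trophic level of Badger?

Sedge is a producer → level 1.
Vole eats Sedge (level 1); other prey at levels: Wild Oat 1 → level 2.
Loggerhead Shrike eats Vole → level 3.
Badger eats Loggerhead Shrike (level 3); other prey at levels: Vole 2, Skunk 3 → level 4.

Trophic level 4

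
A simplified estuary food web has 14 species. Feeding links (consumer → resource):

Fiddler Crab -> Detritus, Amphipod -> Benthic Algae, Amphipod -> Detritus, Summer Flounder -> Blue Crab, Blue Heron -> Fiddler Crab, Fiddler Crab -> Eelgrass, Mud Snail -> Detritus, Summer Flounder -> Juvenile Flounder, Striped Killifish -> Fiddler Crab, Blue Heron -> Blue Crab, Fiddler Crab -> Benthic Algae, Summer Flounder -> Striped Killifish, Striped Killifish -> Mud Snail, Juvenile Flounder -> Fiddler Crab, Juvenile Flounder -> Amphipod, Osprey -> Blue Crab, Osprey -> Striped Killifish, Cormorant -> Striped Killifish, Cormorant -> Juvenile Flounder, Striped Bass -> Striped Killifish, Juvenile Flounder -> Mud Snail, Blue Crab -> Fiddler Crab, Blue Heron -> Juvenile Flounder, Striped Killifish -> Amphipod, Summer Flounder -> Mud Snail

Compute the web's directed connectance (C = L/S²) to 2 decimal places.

C = 0.13

The web has S = 14 species and L = 25 feeding links.
C = L / S² = 25 / 196 = 0.1276 ≈ 0.13.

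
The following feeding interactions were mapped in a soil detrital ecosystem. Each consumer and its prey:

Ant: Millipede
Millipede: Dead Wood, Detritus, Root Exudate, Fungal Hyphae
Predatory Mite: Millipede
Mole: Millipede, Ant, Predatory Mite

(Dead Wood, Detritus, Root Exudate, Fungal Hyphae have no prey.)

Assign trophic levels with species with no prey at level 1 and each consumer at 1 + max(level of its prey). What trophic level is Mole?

Trophic level 4

Dead Wood has no prey (basal) → level 1.
Millipede eats Dead Wood (level 1); other prey at levels: Detritus 1, Root Exudate 1, Fungal Hyphae 1 → level 2.
Ant eats Millipede → level 3.
Mole eats Ant (level 3); other prey at levels: Millipede 2, Predatory Mite 3 → level 4.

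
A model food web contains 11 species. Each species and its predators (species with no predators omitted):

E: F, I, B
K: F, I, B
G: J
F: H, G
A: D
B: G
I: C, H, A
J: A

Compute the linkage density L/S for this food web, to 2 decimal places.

There are L = 15 links among S = 11 species.
L/S = 15/11 = 1.3636 ≈ 1.36.

L/S = 1.36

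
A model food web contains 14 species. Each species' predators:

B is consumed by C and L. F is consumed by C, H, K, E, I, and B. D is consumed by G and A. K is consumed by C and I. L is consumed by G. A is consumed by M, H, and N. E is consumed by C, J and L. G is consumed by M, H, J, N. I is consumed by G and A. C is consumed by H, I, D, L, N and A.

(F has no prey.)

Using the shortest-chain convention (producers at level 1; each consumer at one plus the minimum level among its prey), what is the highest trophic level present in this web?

4

Producers (level 1): F.
Following each consumer down to its lowest-level prey: F → C → A → M (levels 1 through 4).
All prey of M (A 3, G 3) are at level 3 or above, so M is at level 1 + 3 = 4.
Every consumer has at least one prey at level 3 or below, so none exceeds level 4.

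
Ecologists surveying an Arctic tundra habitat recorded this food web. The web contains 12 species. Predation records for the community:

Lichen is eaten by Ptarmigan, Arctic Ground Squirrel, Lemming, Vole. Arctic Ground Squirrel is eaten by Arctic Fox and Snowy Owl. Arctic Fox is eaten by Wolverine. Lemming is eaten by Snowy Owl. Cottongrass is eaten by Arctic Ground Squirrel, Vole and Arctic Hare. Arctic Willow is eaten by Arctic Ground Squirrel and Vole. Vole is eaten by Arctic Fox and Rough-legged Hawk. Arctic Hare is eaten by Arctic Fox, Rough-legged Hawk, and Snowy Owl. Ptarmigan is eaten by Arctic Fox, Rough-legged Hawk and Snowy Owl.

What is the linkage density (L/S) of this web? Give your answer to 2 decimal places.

There are L = 21 links among S = 12 species.
L/S = 21/12 = 1.7500 ≈ 1.75.

L/S = 1.75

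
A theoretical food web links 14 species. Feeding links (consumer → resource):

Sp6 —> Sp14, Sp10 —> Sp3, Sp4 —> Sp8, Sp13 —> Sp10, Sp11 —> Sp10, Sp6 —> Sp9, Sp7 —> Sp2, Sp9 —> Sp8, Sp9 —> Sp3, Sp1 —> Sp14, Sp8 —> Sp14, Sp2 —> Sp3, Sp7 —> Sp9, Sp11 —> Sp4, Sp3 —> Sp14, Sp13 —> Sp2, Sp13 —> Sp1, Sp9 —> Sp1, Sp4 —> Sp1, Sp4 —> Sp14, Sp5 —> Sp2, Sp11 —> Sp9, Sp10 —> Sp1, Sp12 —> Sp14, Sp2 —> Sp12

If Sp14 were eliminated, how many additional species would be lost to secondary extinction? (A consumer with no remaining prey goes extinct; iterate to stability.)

13

Remove Sp14.
Round 1: Sp1 (all prey gone), Sp3 (all prey gone), Sp8 (all prey gone), Sp12 (all prey gone) → extinct.
Round 2: Sp4 (all prey gone), Sp9 (all prey gone), Sp2 (all prey gone), Sp10 (all prey gone) → extinct.
Round 3: Sp6 (all prey gone), Sp11 (all prey gone), Sp5 (all prey gone), Sp13 (all prey gone), Sp7 (all prey gone) → extinct.
No further losses. Total secondary extinctions: 13.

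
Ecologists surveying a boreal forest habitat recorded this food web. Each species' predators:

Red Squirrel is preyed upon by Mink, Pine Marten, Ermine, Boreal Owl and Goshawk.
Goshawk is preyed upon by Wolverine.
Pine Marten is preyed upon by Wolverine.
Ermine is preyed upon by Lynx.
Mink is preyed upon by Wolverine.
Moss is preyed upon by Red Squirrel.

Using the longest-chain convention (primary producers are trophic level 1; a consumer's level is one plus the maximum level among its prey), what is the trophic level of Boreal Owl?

Moss is a producer → level 1.
Red Squirrel eats Moss → level 2.
Boreal Owl eats Red Squirrel → level 3.

Trophic level 3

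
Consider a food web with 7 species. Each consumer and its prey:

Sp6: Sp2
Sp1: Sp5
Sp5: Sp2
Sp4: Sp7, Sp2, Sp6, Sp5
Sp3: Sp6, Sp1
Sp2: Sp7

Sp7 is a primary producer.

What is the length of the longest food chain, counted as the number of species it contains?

5 species

One longest chain: Sp7 → Sp2 → Sp5 → Sp1 → Sp3.
It has 5 species and 4 links.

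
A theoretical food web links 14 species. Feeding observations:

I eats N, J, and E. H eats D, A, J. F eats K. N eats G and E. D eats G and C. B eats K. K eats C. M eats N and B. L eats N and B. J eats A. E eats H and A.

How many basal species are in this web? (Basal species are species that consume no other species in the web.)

Basal species (no prey listed): C, G, A.
Count: 3.

3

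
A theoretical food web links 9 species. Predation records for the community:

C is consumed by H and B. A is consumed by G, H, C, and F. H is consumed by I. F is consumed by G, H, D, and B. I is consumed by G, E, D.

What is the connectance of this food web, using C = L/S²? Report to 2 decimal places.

C = 0.17

The web has S = 9 species and L = 14 feeding links.
C = L / S² = 14 / 81 = 0.1728 ≈ 0.17.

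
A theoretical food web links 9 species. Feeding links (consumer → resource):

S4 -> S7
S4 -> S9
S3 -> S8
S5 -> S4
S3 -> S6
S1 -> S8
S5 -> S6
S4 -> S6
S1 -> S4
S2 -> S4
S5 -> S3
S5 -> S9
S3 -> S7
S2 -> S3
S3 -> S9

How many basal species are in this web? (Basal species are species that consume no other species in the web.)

4

Basal species (no prey listed): S9, S7, S6, S8.
Count: 4.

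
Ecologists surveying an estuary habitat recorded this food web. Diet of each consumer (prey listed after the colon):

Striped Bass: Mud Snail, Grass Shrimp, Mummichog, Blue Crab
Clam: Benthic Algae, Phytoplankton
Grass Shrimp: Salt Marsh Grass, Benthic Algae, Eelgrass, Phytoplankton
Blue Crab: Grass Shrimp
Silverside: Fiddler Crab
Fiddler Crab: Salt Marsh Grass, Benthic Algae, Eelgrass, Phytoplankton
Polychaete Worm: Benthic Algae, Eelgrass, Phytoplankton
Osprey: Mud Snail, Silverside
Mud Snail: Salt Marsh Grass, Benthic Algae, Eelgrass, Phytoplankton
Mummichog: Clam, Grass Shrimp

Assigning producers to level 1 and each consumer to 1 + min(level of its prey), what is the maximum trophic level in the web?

Producers (level 1): Salt Marsh Grass, Benthic Algae, Eelgrass, Phytoplankton.
Following each consumer down to its lowest-level prey: Salt Marsh Grass → Grass Shrimp → Mummichog (levels 1 through 3).
All prey of Mummichog (Grass Shrimp 2, Clam 2) are at level 2 or above, so Mummichog is at level 1 + 2 = 3.
Every consumer has at least one prey at level 2 or below, so none exceeds level 3.

3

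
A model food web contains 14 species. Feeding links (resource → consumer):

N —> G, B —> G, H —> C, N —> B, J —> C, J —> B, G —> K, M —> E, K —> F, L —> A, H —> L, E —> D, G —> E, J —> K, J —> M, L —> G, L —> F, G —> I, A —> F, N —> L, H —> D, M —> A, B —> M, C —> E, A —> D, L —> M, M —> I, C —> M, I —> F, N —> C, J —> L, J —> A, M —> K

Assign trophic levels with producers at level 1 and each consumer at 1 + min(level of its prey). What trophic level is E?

H is a producer → level 1.
C eats H → level 2.
E eats C → level 3.
No prey of E is below level 2, so 3 is the minimum.

Trophic level 3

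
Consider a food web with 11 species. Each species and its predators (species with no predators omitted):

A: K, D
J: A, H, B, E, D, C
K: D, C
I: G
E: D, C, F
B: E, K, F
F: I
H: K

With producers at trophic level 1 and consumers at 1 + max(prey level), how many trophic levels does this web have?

Producers (level 1): J.
J → B → E → F → I → G gives G level 6.
No species has a prey at level 6, so no species reaches level 7.

6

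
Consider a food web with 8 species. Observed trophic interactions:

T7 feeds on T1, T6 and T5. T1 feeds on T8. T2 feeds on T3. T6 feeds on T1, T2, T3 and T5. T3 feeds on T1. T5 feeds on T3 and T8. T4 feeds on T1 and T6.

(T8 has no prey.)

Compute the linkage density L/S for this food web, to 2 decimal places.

There are L = 14 links among S = 8 species.
L/S = 14/8 = 1.7500 ≈ 1.75.

L/S = 1.75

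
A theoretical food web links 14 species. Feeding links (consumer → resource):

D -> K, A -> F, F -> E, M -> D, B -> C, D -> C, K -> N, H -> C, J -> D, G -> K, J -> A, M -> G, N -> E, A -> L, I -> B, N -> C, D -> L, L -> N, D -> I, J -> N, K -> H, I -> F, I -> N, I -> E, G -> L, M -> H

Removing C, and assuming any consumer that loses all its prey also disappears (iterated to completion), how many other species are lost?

2

Remove C.
Round 1: B (all prey gone), H (all prey gone) → extinct.
No further losses. Total secondary extinctions: 2.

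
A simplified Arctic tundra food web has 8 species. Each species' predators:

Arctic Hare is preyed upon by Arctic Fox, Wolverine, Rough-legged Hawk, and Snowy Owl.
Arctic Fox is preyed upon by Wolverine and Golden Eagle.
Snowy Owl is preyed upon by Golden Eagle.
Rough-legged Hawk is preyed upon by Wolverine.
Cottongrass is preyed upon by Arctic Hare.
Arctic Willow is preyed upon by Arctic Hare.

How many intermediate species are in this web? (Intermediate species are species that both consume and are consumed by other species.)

4

Intermediate species (has both prey and predators): Arctic Hare, Snowy Owl, Rough-legged Hawk, Arctic Fox.
Count: 4.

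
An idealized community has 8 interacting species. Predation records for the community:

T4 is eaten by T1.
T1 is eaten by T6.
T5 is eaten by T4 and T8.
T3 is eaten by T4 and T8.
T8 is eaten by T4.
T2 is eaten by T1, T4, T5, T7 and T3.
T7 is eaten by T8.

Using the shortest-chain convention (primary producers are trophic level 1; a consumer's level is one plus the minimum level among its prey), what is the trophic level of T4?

Trophic level 2

T2 is a producer → level 1.
T4 eats T2 → level 2.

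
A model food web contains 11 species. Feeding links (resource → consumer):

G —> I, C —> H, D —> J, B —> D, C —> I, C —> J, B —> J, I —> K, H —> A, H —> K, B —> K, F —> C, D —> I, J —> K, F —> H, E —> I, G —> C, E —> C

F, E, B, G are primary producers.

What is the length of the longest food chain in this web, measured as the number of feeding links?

One longest chain: B → D → J → K.
It has 4 species and 3 links.

3 links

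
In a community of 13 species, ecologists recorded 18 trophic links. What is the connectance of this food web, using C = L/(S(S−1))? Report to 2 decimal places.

C = 0.12

The web has S = 13 species and L = 18 feeding links.
C = L / (S(S−1)) = 18 / 156 = 0.1154 ≈ 0.12.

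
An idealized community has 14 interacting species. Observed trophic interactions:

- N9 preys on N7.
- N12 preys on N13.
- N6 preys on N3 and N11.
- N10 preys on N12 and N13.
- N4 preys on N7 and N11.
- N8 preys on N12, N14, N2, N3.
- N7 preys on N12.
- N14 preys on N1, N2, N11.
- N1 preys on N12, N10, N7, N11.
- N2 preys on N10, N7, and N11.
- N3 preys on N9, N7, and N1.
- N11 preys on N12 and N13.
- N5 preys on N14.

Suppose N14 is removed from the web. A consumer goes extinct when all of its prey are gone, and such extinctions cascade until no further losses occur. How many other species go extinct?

1

Remove N14.
Round 1: N5 (all prey gone) → extinct.
No further losses. Total secondary extinctions: 1.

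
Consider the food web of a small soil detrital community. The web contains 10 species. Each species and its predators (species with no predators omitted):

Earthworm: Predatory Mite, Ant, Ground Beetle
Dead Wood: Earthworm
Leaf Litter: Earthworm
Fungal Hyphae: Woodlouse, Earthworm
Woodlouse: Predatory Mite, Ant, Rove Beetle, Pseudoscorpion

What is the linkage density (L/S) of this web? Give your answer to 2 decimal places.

L/S = 1.10

There are L = 11 links among S = 10 species.
L/S = 11/10 = 1.1000 ≈ 1.10.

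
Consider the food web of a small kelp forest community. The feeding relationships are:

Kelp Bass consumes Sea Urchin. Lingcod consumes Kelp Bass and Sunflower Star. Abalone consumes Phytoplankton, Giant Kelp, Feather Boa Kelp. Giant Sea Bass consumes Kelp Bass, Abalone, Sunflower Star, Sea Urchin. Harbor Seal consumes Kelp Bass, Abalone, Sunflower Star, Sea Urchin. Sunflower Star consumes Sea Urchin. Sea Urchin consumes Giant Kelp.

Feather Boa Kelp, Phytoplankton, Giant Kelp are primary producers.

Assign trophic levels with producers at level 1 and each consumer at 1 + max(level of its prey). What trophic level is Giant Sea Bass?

Giant Kelp is a producer → level 1.
Sea Urchin eats Giant Kelp → level 2.
Kelp Bass eats Sea Urchin → level 3.
Giant Sea Bass eats Kelp Bass (level 3); other prey at levels: Abalone 2, Sea Urchin 2, Sunflower Star 3 → level 4.

Trophic level 4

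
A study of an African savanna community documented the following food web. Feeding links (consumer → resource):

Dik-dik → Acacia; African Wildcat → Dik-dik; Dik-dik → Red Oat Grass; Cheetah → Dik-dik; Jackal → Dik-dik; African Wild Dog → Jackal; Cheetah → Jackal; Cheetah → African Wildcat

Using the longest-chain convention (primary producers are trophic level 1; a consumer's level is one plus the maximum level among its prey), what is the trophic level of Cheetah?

Acacia is a producer → level 1.
Dik-dik eats Acacia (level 1); other prey at levels: Red Oat Grass 1 → level 2.
Jackal eats Dik-dik → level 3.
Cheetah eats Jackal (level 3); other prey at levels: Dik-dik 2, African Wildcat 3 → level 4.

Trophic level 4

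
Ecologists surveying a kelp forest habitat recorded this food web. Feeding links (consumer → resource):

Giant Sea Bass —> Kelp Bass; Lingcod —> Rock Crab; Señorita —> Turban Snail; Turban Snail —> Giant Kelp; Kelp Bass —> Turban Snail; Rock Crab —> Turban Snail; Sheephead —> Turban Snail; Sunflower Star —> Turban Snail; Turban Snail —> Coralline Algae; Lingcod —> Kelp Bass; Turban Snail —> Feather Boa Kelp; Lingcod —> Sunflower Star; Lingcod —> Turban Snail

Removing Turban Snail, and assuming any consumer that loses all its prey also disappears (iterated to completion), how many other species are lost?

7

Remove Turban Snail.
Round 1: Sheephead (all prey gone), Sunflower Star (all prey gone), Rock Crab (all prey gone), Señorita (all prey gone), Kelp Bass (all prey gone) → extinct.
Round 2: Lingcod (all prey gone), Giant Sea Bass (all prey gone) → extinct.
No further losses. Total secondary extinctions: 7.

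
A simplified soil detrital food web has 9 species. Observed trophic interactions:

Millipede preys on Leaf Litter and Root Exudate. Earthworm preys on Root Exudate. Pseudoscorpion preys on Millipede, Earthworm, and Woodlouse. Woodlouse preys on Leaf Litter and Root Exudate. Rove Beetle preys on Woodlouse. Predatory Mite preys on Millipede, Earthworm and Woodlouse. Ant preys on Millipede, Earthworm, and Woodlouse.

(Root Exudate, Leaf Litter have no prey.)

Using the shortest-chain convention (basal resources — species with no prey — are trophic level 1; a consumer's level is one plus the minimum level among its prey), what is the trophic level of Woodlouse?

Root Exudate has no prey (basal) → level 1.
Woodlouse eats Root Exudate → level 2.

Trophic level 2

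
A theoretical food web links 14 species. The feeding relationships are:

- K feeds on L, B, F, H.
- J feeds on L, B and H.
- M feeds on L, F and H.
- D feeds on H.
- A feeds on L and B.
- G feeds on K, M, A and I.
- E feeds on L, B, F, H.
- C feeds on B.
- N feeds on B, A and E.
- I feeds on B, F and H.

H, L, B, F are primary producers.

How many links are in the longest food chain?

One longest chain: L → A → N.
It has 3 species and 2 links.

2 links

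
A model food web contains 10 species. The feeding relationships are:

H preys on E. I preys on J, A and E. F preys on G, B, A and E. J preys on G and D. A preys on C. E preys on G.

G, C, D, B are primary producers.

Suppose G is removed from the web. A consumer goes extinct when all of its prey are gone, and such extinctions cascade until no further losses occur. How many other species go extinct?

Remove G.
Round 1: E (all prey gone) → extinct.
Round 2: H (all prey gone) → extinct.
No further losses. Total secondary extinctions: 2.

2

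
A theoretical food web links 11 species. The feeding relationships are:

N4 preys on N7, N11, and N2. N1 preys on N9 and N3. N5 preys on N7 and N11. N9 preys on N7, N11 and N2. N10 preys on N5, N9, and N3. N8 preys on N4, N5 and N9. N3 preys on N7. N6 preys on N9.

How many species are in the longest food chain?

One longest chain: N11 → N5 → N8.
It has 3 species and 2 links.

3 species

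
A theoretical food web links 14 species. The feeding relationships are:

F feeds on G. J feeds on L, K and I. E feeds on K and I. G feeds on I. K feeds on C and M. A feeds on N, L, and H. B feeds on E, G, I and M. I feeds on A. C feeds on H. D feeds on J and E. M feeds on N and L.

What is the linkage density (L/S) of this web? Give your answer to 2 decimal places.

There are L = 22 links among S = 14 species.
L/S = 22/14 = 1.5714 ≈ 1.57.

L/S = 1.57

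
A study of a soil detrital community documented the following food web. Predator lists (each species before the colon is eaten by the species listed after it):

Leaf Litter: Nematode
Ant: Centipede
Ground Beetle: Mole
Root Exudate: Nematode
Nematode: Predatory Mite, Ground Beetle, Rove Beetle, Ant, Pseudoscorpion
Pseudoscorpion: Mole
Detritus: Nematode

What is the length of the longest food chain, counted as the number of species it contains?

4 species

One longest chain: Root Exudate → Nematode → Pseudoscorpion → Mole.
It has 4 species and 3 links.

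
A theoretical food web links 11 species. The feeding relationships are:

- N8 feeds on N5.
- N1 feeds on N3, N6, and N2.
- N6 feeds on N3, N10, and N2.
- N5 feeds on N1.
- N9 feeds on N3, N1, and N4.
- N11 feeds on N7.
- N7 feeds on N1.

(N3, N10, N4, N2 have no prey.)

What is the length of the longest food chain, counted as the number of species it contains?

5 species

One longest chain: N3 → N6 → N1 → N5 → N8.
It has 5 species and 4 links.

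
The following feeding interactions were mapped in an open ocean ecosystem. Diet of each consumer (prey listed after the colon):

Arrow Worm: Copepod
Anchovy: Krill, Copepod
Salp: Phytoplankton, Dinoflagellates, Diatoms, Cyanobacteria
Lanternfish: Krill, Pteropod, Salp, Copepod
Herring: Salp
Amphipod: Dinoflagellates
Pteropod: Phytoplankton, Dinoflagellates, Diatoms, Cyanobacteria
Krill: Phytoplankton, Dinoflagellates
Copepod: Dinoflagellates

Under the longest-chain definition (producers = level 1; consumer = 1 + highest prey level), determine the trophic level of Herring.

Trophic level 3

Phytoplankton is a producer → level 1.
Salp eats Phytoplankton (level 1); other prey at levels: Dinoflagellates 1, Diatoms 1, Cyanobacteria 1 → level 2.
Herring eats Salp → level 3.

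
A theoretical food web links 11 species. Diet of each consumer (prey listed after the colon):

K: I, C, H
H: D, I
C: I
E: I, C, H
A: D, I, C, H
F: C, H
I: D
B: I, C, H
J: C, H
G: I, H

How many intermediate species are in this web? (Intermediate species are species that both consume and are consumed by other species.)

3

Intermediate species (has both prey and predators): I, C, H.
Count: 3.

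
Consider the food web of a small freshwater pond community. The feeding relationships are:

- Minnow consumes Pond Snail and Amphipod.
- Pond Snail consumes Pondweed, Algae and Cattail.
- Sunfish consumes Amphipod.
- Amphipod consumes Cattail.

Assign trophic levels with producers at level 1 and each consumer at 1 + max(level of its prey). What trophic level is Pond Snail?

Trophic level 2

Pondweed is a producer → level 1.
Pond Snail eats Pondweed (level 1); other prey at levels: Cattail 1, Algae 1 → level 2.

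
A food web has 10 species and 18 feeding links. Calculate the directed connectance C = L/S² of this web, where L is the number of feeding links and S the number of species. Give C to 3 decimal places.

The web has S = 10 species and L = 18 feeding links.
C = L / S² = 18 / 100 = 0.1800 ≈ 0.180.

C = 0.180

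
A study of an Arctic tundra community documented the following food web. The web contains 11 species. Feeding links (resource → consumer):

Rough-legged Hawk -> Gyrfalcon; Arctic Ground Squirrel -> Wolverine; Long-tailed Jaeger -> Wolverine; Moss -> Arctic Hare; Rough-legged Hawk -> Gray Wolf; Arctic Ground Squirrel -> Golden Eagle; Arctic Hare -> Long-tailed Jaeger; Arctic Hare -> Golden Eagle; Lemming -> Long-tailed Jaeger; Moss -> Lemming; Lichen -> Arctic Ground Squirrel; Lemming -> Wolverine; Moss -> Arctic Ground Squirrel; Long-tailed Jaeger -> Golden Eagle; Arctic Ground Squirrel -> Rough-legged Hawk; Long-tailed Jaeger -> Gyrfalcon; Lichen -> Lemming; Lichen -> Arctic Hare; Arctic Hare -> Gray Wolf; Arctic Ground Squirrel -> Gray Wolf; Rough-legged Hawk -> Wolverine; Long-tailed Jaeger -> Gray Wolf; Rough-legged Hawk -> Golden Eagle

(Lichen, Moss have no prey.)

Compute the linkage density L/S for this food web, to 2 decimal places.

There are L = 23 links among S = 11 species.
L/S = 23/11 = 2.0909 ≈ 2.09.

L/S = 2.09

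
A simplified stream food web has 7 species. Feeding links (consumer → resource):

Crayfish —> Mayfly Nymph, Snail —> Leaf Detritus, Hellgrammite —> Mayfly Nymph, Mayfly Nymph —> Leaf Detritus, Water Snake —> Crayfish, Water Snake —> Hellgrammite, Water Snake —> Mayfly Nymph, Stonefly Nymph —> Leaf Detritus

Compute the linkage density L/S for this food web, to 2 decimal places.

There are L = 8 links among S = 7 species.
L/S = 8/7 = 1.1429 ≈ 1.14.

L/S = 1.14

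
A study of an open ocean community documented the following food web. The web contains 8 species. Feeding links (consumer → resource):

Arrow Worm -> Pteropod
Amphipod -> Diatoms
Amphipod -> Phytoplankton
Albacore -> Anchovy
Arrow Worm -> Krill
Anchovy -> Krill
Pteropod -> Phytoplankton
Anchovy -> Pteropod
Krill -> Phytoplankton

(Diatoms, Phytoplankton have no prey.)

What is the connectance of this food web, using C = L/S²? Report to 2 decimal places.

C = 0.14

The web has S = 8 species and L = 9 feeding links.
C = L / S² = 9 / 64 = 0.1406 ≈ 0.14.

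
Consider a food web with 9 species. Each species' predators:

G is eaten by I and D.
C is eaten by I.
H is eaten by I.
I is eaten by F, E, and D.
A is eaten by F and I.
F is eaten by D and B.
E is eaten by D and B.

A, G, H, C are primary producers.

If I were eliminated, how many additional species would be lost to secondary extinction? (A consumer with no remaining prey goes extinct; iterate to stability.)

1

Remove I.
Round 1: E (all prey gone) → extinct.
No further losses. Total secondary extinctions: 1.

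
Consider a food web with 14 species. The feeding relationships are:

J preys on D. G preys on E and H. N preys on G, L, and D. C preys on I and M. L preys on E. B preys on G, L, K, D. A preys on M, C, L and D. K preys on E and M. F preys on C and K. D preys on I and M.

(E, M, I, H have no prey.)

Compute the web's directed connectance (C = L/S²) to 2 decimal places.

The web has S = 14 species and L = 23 feeding links.
C = L / S² = 23 / 196 = 0.1173 ≈ 0.12.

C = 0.12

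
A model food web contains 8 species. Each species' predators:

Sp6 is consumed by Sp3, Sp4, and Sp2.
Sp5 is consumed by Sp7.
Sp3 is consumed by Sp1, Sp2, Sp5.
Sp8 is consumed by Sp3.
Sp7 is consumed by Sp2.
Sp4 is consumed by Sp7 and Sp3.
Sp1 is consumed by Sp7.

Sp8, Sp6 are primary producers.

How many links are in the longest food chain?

5 links

One longest chain: Sp6 → Sp4 → Sp3 → Sp5 → Sp7 → Sp2.
It has 6 species and 5 links.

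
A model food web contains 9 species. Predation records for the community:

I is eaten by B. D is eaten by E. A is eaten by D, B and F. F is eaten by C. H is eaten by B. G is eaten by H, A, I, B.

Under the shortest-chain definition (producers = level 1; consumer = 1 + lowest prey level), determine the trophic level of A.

Trophic level 2

G is a producer → level 1.
A eats G → level 2.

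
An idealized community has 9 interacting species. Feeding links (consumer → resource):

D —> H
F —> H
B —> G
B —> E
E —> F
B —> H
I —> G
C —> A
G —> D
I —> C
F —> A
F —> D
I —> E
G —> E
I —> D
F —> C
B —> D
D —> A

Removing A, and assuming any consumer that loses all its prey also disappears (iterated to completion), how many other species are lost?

Remove A.
Round 1: C (all prey gone) → extinct.
No further losses. Total secondary extinctions: 1.

1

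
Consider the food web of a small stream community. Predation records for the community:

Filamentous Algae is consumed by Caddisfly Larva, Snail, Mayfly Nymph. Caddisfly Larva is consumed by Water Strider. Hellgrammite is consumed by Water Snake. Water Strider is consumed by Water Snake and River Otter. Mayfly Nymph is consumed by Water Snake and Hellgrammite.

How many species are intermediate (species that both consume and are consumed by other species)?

Intermediate species (has both prey and predators): Mayfly Nymph, Caddisfly Larva, Hellgrammite, Water Strider.
Count: 4.

4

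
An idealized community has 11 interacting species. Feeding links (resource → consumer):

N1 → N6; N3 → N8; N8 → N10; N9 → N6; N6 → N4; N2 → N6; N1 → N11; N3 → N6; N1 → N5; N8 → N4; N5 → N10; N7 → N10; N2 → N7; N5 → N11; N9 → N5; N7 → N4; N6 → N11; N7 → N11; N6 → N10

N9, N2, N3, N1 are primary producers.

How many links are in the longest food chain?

2 links

One longest chain: N2 → N7 → N10.
It has 3 species and 2 links.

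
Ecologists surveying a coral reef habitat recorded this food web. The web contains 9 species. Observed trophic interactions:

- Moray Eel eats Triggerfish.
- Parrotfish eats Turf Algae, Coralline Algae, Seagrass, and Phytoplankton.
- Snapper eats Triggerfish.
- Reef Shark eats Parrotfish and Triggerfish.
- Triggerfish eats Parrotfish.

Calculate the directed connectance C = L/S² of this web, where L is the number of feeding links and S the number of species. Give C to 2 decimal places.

The web has S = 9 species and L = 9 feeding links.
C = L / S² = 9 / 81 = 0.1111 ≈ 0.11.

C = 0.11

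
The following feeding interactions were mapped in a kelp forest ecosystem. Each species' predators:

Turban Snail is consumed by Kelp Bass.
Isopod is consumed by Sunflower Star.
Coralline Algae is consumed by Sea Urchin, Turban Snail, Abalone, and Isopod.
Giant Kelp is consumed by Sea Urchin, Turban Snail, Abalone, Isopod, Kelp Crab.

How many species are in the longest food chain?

One longest chain: Giant Kelp → Turban Snail → Kelp Bass.
It has 3 species and 2 links.

3 species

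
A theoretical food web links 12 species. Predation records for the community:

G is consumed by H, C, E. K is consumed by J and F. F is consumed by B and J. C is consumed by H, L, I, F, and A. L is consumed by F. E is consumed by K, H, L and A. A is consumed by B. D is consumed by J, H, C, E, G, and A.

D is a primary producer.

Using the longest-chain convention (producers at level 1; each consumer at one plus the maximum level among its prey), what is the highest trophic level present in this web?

Producers (level 1): D.
D → G → E → K → F → B gives B level 6.
No species has a prey at level 6, so no species reaches level 7.

6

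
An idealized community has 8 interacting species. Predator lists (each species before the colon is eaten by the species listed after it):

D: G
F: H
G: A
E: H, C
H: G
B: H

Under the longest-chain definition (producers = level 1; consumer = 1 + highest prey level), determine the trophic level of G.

Trophic level 3

B is a producer → level 1.
H eats B (level 1); other prey at levels: F 1, E 1 → level 2.
G eats H (level 2); other prey at levels: D 1 → level 3.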